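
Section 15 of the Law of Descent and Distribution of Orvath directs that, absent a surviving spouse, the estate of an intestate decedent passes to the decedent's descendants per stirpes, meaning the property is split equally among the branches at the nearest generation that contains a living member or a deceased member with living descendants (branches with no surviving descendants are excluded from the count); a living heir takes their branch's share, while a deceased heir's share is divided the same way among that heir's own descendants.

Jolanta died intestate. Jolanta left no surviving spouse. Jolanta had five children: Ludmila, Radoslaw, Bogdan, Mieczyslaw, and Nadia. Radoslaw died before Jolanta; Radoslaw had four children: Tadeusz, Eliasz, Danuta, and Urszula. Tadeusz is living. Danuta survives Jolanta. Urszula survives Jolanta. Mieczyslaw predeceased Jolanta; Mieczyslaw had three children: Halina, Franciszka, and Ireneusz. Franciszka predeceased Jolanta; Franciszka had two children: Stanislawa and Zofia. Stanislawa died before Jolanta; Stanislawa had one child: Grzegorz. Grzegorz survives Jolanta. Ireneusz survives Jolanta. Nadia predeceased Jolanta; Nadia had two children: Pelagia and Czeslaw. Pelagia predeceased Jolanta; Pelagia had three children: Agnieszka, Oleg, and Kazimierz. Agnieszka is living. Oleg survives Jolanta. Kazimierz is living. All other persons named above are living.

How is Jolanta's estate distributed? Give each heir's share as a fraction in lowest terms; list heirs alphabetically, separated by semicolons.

Agnieszka 1/30; Bogdan 1/5; Czeslaw 1/10; Danuta 1/20; Eliasz 1/20; Grzegorz 1/30; Halina 1/15; Ireneusz 1/15; Kazimierz 1/30; Ludmila 1/5; Oleg 1/30; Tadeusz 1/20; Urszula 1/20; Zofia 1/30

There is no surviving spouse, so the entire estate passes to Jolanta's descendants per stirpes.
The estate is divided into 5 equal shares of 1/5 among Ludmila, Radoslaw, Bogdan, Mieczyslaw, Nadia.
Ludmila is living and takes 1/5.
Radoslaw predeceased; the 1/5 allotted to Radoslaw's branch passes to Radoslaw's issue by representation.
The 1/5 is divided into 4 equal shares of 1/20 among Tadeusz, Eliasz, Danuta, Urszula.
Tadeusz is living and takes 1/20.
Eliasz is living and takes 1/20.
Danuta is living and takes 1/20.
Urszula is living and takes 1/20.
Bogdan is living and takes 1/5.
Mieczyslaw predeceased; the 1/5 allotted to Mieczyslaw's branch passes to Mieczyslaw's issue by representation.
The 1/5 is divided into 3 equal shares of 1/15 among Halina, Franciszka, Ireneusz.
Halina is living and takes 1/15.
Franciszka predeceased; the 1/15 allotted to Franciszka's branch passes to Franciszka's issue by representation.
The 1/15 is divided into 2 equal shares of 1/30 among Stanislawa, Zofia.
Stanislawa predeceased; the 1/30 allotted to Stanislawa's branch passes to Stanislawa's issue by representation.
Grzegorz is the sole taker at this level and receives the full 1/30.
Zofia is living and takes 1/30.
Ireneusz is living and takes 1/15.
Nadia predeceased; the 1/5 allotted to Nadia's branch passes to Nadia's issue by representation.
The 1/5 is divided into 2 equal shares of 1/10 among Pelagia, Czeslaw.
Pelagia predeceased; the 1/10 allotted to Pelagia's branch passes to Pelagia's issue by representation.
The 1/10 is divided into 3 equal shares of 1/30 among Agnieszka, Oleg, Kazimierz.
Agnieszka is living and takes 1/30.
Oleg is living and takes 1/30.
Kazimierz is living and takes 1/30.
Czeslaw is living and takes 1/10.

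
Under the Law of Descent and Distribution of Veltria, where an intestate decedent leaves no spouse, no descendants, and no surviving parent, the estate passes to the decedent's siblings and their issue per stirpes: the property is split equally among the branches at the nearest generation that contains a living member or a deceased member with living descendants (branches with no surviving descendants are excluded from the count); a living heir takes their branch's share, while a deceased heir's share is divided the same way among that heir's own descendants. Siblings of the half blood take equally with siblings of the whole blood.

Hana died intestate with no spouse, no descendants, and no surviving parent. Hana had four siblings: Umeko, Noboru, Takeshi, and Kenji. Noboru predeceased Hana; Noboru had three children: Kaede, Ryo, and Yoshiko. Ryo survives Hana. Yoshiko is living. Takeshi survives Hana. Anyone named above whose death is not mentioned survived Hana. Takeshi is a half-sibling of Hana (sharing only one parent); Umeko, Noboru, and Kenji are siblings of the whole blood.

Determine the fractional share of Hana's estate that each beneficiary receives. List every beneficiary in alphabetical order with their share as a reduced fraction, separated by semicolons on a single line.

No spouse, descendants, or parent survives, so the estate passes to Hana's siblings per stirpes.
Half-blood and whole-blood siblings take equally under the stated rule.
The estate is divided into 4 equal shares of 1/4 among Umeko, Noboru, Takeshi, Kenji.
Umeko is living and takes 1/4.
Noboru predeceased; the 1/4 allotted to Noboru's branch passes to Noboru's issue by representation.
The 1/4 is divided into 3 equal shares of 1/12 among Kaede, Ryo, Yoshiko.
Kaede is living and takes 1/12.
Ryo is living and takes 1/12.
Yoshiko is living and takes 1/12.
Takeshi is living and takes 1/4.
Kenji is living and takes 1/4.

Kaede 1/12; Kenji 1/4; Ryo 1/12; Takeshi 1/4; Umeko 1/4; Yoshiko 1/12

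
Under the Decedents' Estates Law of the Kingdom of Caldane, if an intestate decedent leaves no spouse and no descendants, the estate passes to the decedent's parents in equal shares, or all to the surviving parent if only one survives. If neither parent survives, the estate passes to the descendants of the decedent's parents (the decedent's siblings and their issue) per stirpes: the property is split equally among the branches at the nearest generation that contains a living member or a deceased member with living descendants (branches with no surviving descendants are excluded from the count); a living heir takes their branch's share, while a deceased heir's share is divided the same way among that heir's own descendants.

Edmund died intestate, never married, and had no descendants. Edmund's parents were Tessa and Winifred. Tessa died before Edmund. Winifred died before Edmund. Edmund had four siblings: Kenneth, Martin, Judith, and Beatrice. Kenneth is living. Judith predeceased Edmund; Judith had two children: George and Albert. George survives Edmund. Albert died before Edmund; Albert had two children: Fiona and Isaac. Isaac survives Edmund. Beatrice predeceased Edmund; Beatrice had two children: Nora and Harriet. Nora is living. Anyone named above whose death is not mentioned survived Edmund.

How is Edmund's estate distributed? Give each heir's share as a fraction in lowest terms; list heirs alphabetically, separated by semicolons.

Fiona 1/16; George 1/8; Harriet 1/8; Isaac 1/16; Kenneth 1/4; Martin 1/4; Nora 1/8

Neither parent survives and there are no descendants, so the estate passes to Edmund's siblings and their issue per stirpes.
The estate is divided into 4 equal shares of 1/4 among Kenneth, Martin, Judith, Beatrice.
Kenneth is living and takes 1/4.
Martin is living and takes 1/4.
Judith predeceased; the 1/4 allotted to Judith's branch passes to Judith's issue by representation.
The 1/4 is divided into 2 equal shares of 1/8 among George, Albert.
George is living and takes 1/8.
Albert predeceased; the 1/8 allotted to Albert's branch passes to Albert's issue by representation.
The 1/8 is divided into 2 equal shares of 1/16 among Fiona, Isaac.
Fiona is living and takes 1/16.
Isaac is living and takes 1/16.
Beatrice predeceased; the 1/4 allotted to Beatrice's branch passes to Beatrice's issue by representation.
The 1/4 is divided into 2 equal shares of 1/8 among Nora, Harriet.
Nora is living and takes 1/8.
Harriet is living and takes 1/8.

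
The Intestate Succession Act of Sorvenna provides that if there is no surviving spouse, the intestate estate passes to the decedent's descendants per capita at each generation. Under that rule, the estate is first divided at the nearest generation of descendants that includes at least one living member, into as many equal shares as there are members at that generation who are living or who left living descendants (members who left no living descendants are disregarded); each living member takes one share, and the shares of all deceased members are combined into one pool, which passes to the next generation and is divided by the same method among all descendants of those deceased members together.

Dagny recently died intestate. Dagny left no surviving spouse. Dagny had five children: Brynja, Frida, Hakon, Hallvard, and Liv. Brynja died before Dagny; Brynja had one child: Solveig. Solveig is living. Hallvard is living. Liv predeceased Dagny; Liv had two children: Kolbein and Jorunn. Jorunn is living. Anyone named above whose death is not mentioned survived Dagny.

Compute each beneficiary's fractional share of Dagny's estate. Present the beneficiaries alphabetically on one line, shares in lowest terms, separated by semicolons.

There is no surviving spouse, so the entire estate passes to Dagny's descendants per capita at each generation.
At generation 1 (Brynja, Frida, Hakon, Hallvard, Liv) there are 5 shares of (1)/5 = 1/5 each.
Living: Frida, Hakon, and Hallvard — each takes 1/5.
Deceased: Brynja and Liv. Their combined 2/5 is pooled and carried to generation 2.
At generation 2 (Solveig, Kolbein, Jorunn) there are 3 shares of (2/5)/3 = 2/15 each.
Living: Solveig, Kolbein, and Jorunn — each takes 2/15.

Frida 1/5; Hakon 1/5; Hallvard 1/5; Jorunn 2/15; Kolbein 2/15; Solveig 2/15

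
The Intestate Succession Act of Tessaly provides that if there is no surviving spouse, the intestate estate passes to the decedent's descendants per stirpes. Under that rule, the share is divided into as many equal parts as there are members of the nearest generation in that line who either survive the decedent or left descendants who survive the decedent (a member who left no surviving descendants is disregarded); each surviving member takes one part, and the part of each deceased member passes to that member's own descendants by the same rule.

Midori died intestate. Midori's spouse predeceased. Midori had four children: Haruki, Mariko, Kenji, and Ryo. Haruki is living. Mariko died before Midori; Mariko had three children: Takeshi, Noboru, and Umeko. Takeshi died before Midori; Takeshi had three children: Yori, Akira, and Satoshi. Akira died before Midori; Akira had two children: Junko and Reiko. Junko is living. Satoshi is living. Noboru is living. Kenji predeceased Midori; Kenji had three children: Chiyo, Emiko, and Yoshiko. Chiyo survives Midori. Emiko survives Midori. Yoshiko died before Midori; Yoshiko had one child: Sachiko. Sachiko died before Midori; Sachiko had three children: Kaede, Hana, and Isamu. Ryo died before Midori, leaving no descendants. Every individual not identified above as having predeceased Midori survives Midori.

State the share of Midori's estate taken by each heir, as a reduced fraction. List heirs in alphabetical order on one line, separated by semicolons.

There is no surviving spouse, so the entire estate passes to Midori's descendants per stirpes.
Ryo left no surviving issue, so that branch lapses and is disregarded.
The estate is divided into 3 equal shares of 1/3 among Haruki, Mariko, Kenji.
Haruki is living and takes 1/3.
Mariko predeceased; the 1/3 allotted to Mariko's branch passes to Mariko's issue by representation.
The 1/3 is divided into 3 equal shares of 1/9 among Takeshi, Noboru, Umeko.
Takeshi predeceased; the 1/9 allotted to Takeshi's branch passes to Takeshi's issue by representation.
The 1/9 is divided into 3 equal shares of 1/27 among Yori, Akira, Satoshi.
Yori is living and takes 1/27.
Akira predeceased; the 1/27 allotted to Akira's branch passes to Akira's issue by representation.
The 1/27 is divided into 2 equal shares of 1/54 among Junko, Reiko.
Junko is living and takes 1/54.
Reiko is living and takes 1/54.
Satoshi is living and takes 1/27.
Noboru is living and takes 1/9.
Umeko is living and takes 1/9.
Kenji predeceased; the 1/3 allotted to Kenji's branch passes to Kenji's issue by representation.
The 1/3 is divided into 3 equal shares of 1/9 among Chiyo, Emiko, Yoshiko.
Chiyo is living and takes 1/9.
Emiko is living and takes 1/9.
Yoshiko predeceased; the 1/9 allotted to Yoshiko's branch passes to Yoshiko's issue by representation.
Sachiko's line is the sole branch at this level, so the full 1/9 passes to Sachiko's issue by representation.
The 1/9 is divided into 3 equal shares of 1/27 among Kaede, Hana, Isamu.
Kaede is living and takes 1/27.
Hana is living and takes 1/27.
Isamu is living and takes 1/27.

Chiyo 1/9; Emiko 1/9; Hana 1/27; Haruki 1/3; Isamu 1/27; Junko 1/54; Kaede 1/27; Noboru 1/9; Reiko 1/54; Satoshi 1/27; Umeko 1/9; Yori 1/27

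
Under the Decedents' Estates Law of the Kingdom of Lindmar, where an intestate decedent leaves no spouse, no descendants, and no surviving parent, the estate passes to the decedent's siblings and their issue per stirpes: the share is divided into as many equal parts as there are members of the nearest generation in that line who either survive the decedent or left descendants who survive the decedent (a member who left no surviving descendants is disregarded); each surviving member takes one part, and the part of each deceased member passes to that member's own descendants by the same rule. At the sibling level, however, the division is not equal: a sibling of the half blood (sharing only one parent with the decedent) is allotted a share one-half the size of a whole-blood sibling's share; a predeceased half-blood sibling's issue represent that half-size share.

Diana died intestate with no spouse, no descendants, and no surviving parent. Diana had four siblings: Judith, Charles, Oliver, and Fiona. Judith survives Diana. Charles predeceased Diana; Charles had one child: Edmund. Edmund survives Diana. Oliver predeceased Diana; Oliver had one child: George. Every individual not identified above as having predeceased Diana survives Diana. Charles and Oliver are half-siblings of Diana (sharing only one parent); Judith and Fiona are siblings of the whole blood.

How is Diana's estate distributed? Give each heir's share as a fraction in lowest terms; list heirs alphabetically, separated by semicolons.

Edmund 1/6; Fiona 1/3; George 1/6; Judith 1/3

No spouse, descendants, or parent survives, so the estate passes to Diana's siblings per stirpes.
Half-blood siblings count for one-half the weight of whole-blood siblings at the initial division.
Dividing 1 in proportion to weights (total weight 3): Judith (weight 1) → 1/3; Charles (weight 1/2) → 1/6; Oliver (weight 1/2) → 1/6; Fiona (weight 1) → 1/3.
Judith is living and takes 1/3.
Charles predeceased; the 1/6 allotted to Charles's branch passes to Charles's issue by representation.
Edmund is the sole taker at this level and receives the full 1/6.
Oliver predeceased; the 1/6 allotted to Oliver's branch passes to Oliver's issue by representation.
George is the sole taker at this level and receives the full 1/6.
Fiona is living and takes 1/3.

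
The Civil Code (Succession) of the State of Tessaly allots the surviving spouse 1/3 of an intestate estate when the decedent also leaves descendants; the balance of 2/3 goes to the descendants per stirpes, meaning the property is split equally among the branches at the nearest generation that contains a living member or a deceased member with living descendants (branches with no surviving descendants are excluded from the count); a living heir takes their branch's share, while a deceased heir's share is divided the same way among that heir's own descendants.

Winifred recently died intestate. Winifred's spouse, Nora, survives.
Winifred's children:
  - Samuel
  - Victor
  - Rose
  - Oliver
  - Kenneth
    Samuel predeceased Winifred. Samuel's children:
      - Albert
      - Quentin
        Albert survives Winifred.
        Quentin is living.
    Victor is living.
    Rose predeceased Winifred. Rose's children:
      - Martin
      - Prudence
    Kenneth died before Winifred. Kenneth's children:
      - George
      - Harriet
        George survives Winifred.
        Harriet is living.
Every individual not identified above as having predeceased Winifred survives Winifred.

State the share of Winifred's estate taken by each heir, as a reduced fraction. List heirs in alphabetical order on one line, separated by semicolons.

Nora, as surviving spouse, takes 1/3.
The remaining 2/3 passes to Winifred's descendants per stirpes.
The 2/3 is divided into 5 equal shares of 2/15 among Samuel, Victor, Rose, Oliver, Kenneth.
Samuel predeceased; the 2/15 allotted to Samuel's branch passes to Samuel's issue by representation.
The 2/15 is divided into 2 equal shares of 1/15 among Albert, Quentin.
Albert is living and takes 1/15.
Quentin is living and takes 1/15.
Victor is living and takes 2/15.
Rose predeceased; the 2/15 allotted to Rose's branch passes to Rose's issue by representation.
The 2/15 is divided into 2 equal shares of 1/15 among Martin, Prudence.
Martin is living and takes 1/15.
Prudence is living and takes 1/15.
Oliver is living and takes 2/15.
Kenneth predeceased; the 2/15 allotted to Kenneth's branch passes to Kenneth's issue by representation.
The 2/15 is divided into 2 equal shares of 1/15 among George, Harriet.
George is living and takes 1/15.
Harriet is living and takes 1/15.

Albert 1/15; George 1/15; Harriet 1/15; Martin 1/15; Nora 1/3; Oliver 2/15; Prudence 1/15; Quentin 1/15; Victor 2/15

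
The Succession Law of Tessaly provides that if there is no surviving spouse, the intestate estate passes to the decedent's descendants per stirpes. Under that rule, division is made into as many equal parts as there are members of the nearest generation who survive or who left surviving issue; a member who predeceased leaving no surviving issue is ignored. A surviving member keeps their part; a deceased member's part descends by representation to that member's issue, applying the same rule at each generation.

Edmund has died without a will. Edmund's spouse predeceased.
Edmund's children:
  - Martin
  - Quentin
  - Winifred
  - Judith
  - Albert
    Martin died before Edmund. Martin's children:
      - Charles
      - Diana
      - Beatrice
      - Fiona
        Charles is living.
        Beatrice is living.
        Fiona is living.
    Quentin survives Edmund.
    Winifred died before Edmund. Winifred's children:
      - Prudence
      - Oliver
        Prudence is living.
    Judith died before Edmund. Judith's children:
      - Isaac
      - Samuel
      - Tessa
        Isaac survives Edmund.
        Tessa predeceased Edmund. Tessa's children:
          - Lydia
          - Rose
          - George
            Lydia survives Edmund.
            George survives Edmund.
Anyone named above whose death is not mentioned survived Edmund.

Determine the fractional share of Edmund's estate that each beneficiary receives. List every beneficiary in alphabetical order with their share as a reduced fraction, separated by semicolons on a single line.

There is no surviving spouse, so the entire estate passes to Edmund's descendants per stirpes.
The estate is divided into 5 equal shares of 1/5 among Martin, Quentin, Winifred, Judith, Albert.
Martin predeceased; the 1/5 allotted to Martin's branch passes to Martin's issue by representation.
The 1/5 is divided into 4 equal shares of 1/20 among Charles, Diana, Beatrice, Fiona.
Charles is living and takes 1/20.
Diana is living and takes 1/20.
Beatrice is living and takes 1/20.
Fiona is living and takes 1/20.
Quentin is living and takes 1/5.
Winifred predeceased; the 1/5 allotted to Winifred's branch passes to Winifred's issue by representation.
The 1/5 is divided into 2 equal shares of 1/10 among Prudence, Oliver.
Prudence is living and takes 1/10.
Oliver is living and takes 1/10.
Judith predeceased; the 1/5 allotted to Judith's branch passes to Judith's issue by representation.
The 1/5 is divided into 3 equal shares of 1/15 among Isaac, Samuel, Tessa.
Isaac is living and takes 1/15.
Samuel is living and takes 1/15.
Tessa predeceased; the 1/15 allotted to Tessa's branch passes to Tessa's issue by representation.
The 1/15 is divided into 3 equal shares of 1/45 among Lydia, Rose, George.
Lydia is living and takes 1/45.
Rose is living and takes 1/45.
George is living and takes 1/45.
Albert is living and takes 1/5.

Albert 1/5; Beatrice 1/20; Charles 1/20; Diana 1/20; Fiona 1/20; George 1/45; Isaac 1/15; Lydia 1/45; Oliver 1/10; Prudence 1/10; Quentin 1/5; Rose 1/45; Samuel 1/15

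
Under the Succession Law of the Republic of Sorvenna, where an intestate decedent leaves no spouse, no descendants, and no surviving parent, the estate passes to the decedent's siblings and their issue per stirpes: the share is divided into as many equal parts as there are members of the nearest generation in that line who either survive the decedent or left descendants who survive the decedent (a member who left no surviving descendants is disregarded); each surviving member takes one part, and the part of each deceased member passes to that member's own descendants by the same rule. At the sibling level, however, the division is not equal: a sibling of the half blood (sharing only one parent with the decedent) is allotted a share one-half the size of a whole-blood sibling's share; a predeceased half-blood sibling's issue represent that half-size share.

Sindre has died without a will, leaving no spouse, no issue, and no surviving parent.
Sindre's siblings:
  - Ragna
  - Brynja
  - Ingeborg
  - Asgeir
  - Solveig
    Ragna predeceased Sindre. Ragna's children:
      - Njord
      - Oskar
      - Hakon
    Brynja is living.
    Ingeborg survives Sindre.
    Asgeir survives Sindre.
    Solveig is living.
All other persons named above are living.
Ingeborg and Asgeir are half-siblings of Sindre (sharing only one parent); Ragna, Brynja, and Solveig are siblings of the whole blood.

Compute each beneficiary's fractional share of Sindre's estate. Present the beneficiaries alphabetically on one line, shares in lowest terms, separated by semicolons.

No spouse, descendants, or parent survives, so the estate passes to Sindre's siblings per stirpes.
Half-blood siblings count for one-half the weight of whole-blood siblings at the initial division.
Dividing 1 in proportion to weights (total weight 4): Ragna (weight 1) → 1/4; Brynja (weight 1) → 1/4; Ingeborg (weight 1/2) → 1/8; Asgeir (weight 1/2) → 1/8; Solveig (weight 1) → 1/4.
Ragna predeceased; the 1/4 allotted to Ragna's branch passes to Ragna's issue by representation.
The 1/4 is divided into 3 equal shares of 1/12 among Njord, Oskar, Hakon.
Njord is living and takes 1/12.
Oskar is living and takes 1/12.
Hakon is living and takes 1/12.
Brynja is living and takes 1/4.
Ingeborg is living and takes 1/8.
Asgeir is living and takes 1/8.
Solveig is living and takes 1/4.

Asgeir 1/8; Brynja 1/4; Hakon 1/12; Ingeborg 1/8; Njord 1/12; Oskar 1/12; Solveig 1/4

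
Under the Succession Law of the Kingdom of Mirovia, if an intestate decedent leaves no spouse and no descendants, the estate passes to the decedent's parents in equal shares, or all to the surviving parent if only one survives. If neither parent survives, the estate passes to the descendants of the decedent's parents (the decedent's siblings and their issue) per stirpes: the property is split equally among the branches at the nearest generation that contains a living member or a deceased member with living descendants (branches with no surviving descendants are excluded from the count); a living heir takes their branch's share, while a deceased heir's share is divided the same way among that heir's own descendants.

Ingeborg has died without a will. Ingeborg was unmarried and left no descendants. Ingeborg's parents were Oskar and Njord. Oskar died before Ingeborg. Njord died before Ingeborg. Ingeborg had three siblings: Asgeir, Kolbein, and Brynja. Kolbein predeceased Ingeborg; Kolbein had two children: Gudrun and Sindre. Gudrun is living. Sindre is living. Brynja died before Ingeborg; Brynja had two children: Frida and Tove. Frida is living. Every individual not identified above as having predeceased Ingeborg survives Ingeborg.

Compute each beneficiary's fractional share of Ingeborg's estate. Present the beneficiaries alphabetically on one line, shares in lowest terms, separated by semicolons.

Asgeir 1/3; Frida 1/6; Gudrun 1/6; Sindre 1/6; Tove 1/6

Neither parent survives and there are no descendants, so the estate passes to Ingeborg's siblings and their issue per stirpes.
The estate is divided into 3 equal shares of 1/3 among Asgeir, Kolbein, Brynja.
Asgeir is living and takes 1/3.
Kolbein predeceased; the 1/3 allotted to Kolbein's branch passes to Kolbein's issue by representation.
The 1/3 is divided into 2 equal shares of 1/6 among Gudrun, Sindre.
Gudrun is living and takes 1/6.
Sindre is living and takes 1/6.
Brynja predeceased; the 1/3 allotted to Brynja's branch passes to Brynja's issue by representation.
The 1/3 is divided into 2 equal shares of 1/6 among Frida, Tove.
Frida is living and takes 1/6.
Tove is living and takes 1/6.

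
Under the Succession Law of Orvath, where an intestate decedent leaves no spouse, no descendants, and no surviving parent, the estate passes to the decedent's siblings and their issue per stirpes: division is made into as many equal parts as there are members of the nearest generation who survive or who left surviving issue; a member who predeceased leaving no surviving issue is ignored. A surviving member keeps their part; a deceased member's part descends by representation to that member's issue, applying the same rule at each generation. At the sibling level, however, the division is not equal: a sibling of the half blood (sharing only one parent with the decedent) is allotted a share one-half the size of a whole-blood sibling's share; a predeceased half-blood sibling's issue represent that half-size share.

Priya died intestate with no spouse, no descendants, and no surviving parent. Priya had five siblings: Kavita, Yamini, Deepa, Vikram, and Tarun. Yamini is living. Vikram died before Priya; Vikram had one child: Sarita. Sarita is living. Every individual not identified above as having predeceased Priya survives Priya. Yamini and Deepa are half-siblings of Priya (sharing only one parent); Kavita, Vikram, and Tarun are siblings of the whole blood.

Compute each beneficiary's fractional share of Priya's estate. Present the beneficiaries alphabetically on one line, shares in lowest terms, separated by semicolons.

No spouse, descendants, or parent survives, so the estate passes to Priya's siblings per stirpes.
Half-blood siblings count for one-half the weight of whole-blood siblings at the initial division.
Dividing 1 in proportion to weights (total weight 4): Kavita (weight 1) → 1/4; Yamini (weight 1/2) → 1/8; Deepa (weight 1/2) → 1/8; Vikram (weight 1) → 1/4; Tarun (weight 1) → 1/4.
Kavita is living and takes 1/4.
Yamini is living and takes 1/8.
Deepa is living and takes 1/8.
Vikram predeceased; the 1/4 allotted to Vikram's branch passes to Vikram's issue by representation.
Sarita is the sole taker at this level and receives the full 1/4.
Tarun is living and takes 1/4.

Deepa 1/8; Kavita 1/4; Sarita 1/4; Tarun 1/4; Yamini 1/8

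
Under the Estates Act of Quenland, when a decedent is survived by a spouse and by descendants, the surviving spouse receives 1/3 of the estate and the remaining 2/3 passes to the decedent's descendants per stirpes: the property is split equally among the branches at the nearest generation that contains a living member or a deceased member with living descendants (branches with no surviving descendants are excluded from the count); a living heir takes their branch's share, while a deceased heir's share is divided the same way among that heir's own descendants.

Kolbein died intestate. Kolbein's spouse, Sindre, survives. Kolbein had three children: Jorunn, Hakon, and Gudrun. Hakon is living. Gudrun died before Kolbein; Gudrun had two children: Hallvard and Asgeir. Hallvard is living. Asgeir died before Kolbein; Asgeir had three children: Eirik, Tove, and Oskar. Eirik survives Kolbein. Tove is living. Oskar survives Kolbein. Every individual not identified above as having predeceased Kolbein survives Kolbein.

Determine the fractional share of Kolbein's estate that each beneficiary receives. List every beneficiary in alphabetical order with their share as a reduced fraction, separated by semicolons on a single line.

Sindre, as surviving spouse, takes 1/3.
The remaining 2/3 passes to Kolbein's descendants per stirpes.
The 2/3 is divided into 3 equal shares of 2/9 among Jorunn, Hakon, Gudrun.
Jorunn is living and takes 2/9.
Hakon is living and takes 2/9.
Gudrun predeceased; the 2/9 allotted to Gudrun's branch passes to Gudrun's issue by representation.
The 2/9 is divided into 2 equal shares of 1/9 among Hallvard, Asgeir.
Hallvard is living and takes 1/9.
Asgeir predeceased; the 1/9 allotted to Asgeir's branch passes to Asgeir's issue by representation.
The 1/9 is divided into 3 equal shares of 1/27 among Eirik, Tove, Oskar.
Eirik is living and takes 1/27.
Tove is living and takes 1/27.
Oskar is living and takes 1/27.

Eirik 1/27; Hakon 2/9; Hallvard 1/9; Jorunn 2/9; Oskar 1/27; Sindre 1/3; Tove 1/27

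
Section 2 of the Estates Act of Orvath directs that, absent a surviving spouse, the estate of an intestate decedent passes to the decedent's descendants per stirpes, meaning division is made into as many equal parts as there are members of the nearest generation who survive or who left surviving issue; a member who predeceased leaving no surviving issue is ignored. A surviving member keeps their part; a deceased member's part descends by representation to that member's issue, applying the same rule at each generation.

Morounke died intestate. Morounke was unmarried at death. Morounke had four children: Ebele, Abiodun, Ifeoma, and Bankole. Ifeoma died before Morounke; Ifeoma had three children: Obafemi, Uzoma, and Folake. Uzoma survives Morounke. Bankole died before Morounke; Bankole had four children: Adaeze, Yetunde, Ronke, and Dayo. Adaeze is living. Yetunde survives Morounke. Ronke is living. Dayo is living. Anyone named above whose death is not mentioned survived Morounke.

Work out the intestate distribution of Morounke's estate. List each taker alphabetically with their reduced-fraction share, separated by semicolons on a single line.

Abiodun 1/4; Adaeze 1/16; Dayo 1/16; Ebele 1/4; Folake 1/12; Obafemi 1/12; Ronke 1/16; Uzoma 1/12; Yetunde 1/16

There is no surviving spouse, so the entire estate passes to Morounke's descendants per stirpes.
The estate is divided into 4 equal shares of 1/4 among Ebele, Abiodun, Ifeoma, Bankole.
Ebele is living and takes 1/4.
Abiodun is living and takes 1/4.
Ifeoma predeceased; the 1/4 allotted to Ifeoma's branch passes to Ifeoma's issue by representation.
The 1/4 is divided into 3 equal shares of 1/12 among Obafemi, Uzoma, Folake.
Obafemi is living and takes 1/12.
Uzoma is living and takes 1/12.
Folake is living and takes 1/12.
Bankole predeceased; the 1/4 allotted to Bankole's branch passes to Bankole's issue by representation.
The 1/4 is divided into 4 equal shares of 1/16 among Adaeze, Yetunde, Ronke, Dayo.
Adaeze is living and takes 1/16.
Yetunde is living and takes 1/16.
Ronke is living and takes 1/16.
Dayo is living and takes 1/16.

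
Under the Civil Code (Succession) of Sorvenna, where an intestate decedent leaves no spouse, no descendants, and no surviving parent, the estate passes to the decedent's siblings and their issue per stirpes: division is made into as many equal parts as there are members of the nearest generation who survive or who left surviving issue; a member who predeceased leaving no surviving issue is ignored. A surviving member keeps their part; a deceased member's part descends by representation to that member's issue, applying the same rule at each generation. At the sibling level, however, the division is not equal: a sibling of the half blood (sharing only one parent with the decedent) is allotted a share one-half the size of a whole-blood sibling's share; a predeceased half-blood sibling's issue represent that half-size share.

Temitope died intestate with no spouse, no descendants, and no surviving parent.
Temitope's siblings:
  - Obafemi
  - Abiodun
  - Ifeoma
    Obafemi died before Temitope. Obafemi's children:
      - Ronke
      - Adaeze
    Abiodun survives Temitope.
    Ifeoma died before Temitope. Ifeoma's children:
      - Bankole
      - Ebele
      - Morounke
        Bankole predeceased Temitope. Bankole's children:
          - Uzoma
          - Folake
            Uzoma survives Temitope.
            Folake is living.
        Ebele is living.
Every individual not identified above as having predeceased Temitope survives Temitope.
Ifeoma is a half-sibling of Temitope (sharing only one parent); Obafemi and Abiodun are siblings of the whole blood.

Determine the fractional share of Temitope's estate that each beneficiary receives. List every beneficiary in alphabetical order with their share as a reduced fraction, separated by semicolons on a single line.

No spouse, descendants, or parent survives, so the estate passes to Temitope's siblings per stirpes.
Half-blood siblings count for one-half the weight of whole-blood siblings at the initial division.
Dividing 1 in proportion to weights (total weight 5/2): Obafemi (weight 1) → 2/5; Abiodun (weight 1) → 2/5; Ifeoma (weight 1/2) → 1/5.
Obafemi predeceased; the 2/5 allotted to Obafemi's branch passes to Obafemi's issue by representation.
The 2/5 is divided into 2 equal shares of 1/5 among Ronke, Adaeze.
Ronke is living and takes 1/5.
Adaeze is living and takes 1/5.
Abiodun is living and takes 2/5.
Ifeoma predeceased; the 1/5 allotted to Ifeoma's branch passes to Ifeoma's issue by representation.
The 1/5 is divided into 3 equal shares of 1/15 among Bankole, Ebele, Morounke.
Bankole predeceased; the 1/15 allotted to Bankole's branch passes to Bankole's issue by representation.
The 1/15 is divided into 2 equal shares of 1/30 among Uzoma, Folake.
Uzoma is living and takes 1/30.
Folake is living and takes 1/30.
Ebele is living and takes 1/15.
Morounke is living and takes 1/15.

Abiodun 2/5; Adaeze 1/5; Ebele 1/15; Folake 1/30; Morounke 1/15; Ronke 1/5; Uzoma 1/30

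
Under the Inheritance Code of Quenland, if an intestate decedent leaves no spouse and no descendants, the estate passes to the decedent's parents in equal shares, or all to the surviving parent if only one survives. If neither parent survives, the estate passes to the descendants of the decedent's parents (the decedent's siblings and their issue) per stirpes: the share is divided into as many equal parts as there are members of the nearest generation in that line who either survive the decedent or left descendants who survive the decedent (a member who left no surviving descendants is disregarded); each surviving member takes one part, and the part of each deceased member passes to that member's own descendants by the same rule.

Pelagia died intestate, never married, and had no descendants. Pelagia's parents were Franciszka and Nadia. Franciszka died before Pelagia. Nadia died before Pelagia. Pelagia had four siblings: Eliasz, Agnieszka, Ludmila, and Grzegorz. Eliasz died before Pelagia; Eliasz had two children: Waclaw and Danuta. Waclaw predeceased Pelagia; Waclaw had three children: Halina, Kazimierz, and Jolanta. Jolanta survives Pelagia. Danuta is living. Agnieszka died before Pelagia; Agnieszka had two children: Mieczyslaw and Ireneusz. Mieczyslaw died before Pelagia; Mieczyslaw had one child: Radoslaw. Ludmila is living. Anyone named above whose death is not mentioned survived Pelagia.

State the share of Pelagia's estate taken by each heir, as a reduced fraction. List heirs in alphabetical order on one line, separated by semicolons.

Danuta 1/8; Grzegorz 1/4; Halina 1/24; Ireneusz 1/8; Jolanta 1/24; Kazimierz 1/24; Ludmila 1/4; Radoslaw 1/8

Neither parent survives and there are no descendants, so the estate passes to Pelagia's siblings and their issue per stirpes.
The estate is divided into 4 equal shares of 1/4 among Eliasz, Agnieszka, Ludmila, Grzegorz.
Eliasz predeceased; the 1/4 allotted to Eliasz's branch passes to Eliasz's issue by representation.
The 1/4 is divided into 2 equal shares of 1/8 among Waclaw, Danuta.
Waclaw predeceased; the 1/8 allotted to Waclaw's branch passes to Waclaw's issue by representation.
The 1/8 is divided into 3 equal shares of 1/24 among Halina, Kazimierz, Jolanta.
Halina is living and takes 1/24.
Kazimierz is living and takes 1/24.
Jolanta is living and takes 1/24.
Danuta is living and takes 1/8.
Agnieszka predeceased; the 1/4 allotted to Agnieszka's branch passes to Agnieszka's issue by representation.
The 1/4 is divided into 2 equal shares of 1/8 among Mieczyslaw, Ireneusz.
Mieczyslaw predeceased; the 1/8 allotted to Mieczyslaw's branch passes to Mieczyslaw's issue by representation.
Radoslaw is the sole taker at this level and receives the full 1/8.
Ireneusz is living and takes 1/8.
Ludmila is living and takes 1/4.
Grzegorz is living and takes 1/4.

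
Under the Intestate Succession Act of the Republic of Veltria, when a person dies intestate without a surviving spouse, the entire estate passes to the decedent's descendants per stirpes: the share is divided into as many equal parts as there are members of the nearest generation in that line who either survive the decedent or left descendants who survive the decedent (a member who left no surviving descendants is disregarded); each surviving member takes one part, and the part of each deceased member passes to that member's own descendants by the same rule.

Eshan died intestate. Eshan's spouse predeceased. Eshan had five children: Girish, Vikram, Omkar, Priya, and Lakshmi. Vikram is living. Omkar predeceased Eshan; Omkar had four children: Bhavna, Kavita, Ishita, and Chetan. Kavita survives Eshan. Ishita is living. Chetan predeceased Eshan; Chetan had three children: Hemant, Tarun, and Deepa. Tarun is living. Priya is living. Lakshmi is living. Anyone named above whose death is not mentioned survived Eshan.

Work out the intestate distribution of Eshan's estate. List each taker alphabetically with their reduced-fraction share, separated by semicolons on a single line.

There is no surviving spouse, so the entire estate passes to Eshan's descendants per stirpes.
The estate is divided into 5 equal shares of 1/5 among Girish, Vikram, Omkar, Priya, Lakshmi.
Girish is living and takes 1/5.
Vikram is living and takes 1/5.
Omkar predeceased; the 1/5 allotted to Omkar's branch passes to Omkar's issue by representation.
The 1/5 is divided into 4 equal shares of 1/20 among Bhavna, Kavita, Ishita, Chetan.
Bhavna is living and takes 1/20.
Kavita is living and takes 1/20.
Ishita is living and takes 1/20.
Chetan predeceased; the 1/20 allotted to Chetan's branch passes to Chetan's issue by representation.
The 1/20 is divided into 3 equal shares of 1/60 among Hemant, Tarun, Deepa.
Hemant is living and takes 1/60.
Tarun is living and takes 1/60.
Deepa is living and takes 1/60.
Priya is living and takes 1/5.
Lakshmi is living and takes 1/5.

Bhavna 1/20; Deepa 1/60; Girish 1/5; Hemant 1/60; Ishita 1/20; Kavita 1/20; Lakshmi 1/5; Priya 1/5; Tarun 1/60; Vikram 1/5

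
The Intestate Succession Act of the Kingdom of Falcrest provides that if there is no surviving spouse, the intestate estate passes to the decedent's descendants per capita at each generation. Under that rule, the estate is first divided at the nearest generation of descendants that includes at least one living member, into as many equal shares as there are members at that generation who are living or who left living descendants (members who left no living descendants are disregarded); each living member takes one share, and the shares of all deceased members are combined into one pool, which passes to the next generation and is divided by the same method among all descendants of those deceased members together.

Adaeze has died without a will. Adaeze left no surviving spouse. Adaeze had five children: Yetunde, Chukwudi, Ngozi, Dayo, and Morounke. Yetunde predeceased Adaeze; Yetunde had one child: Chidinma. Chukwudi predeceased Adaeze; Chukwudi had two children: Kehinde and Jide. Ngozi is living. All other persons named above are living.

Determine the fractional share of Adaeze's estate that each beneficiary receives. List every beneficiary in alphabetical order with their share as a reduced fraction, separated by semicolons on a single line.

There is no surviving spouse, so the entire estate passes to Adaeze's descendants per capita at each generation.
At generation 1 (Yetunde, Chukwudi, Ngozi, Dayo, Morounke) there are 5 shares of (1)/5 = 1/5 each.
Living: Ngozi, Dayo, and Morounke — each takes 1/5.
Deceased: Yetunde and Chukwudi. Their combined 2/5 is pooled and carried to generation 2.
At generation 2 (Chidinma, Kehinde, Jide) there are 3 shares of (2/5)/3 = 2/15 each.
Living: Chidinma, Kehinde, and Jide — each takes 2/15.

Chidinma 2/15; Dayo 1/5; Jide 2/15; Kehinde 2/15; Morounke 1/5; Ngozi 1/5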